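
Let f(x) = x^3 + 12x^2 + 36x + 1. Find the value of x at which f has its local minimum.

f'(x) = 3x^2 + 24x + 36 = 0 at x = -6, -2.
Since f''(x) = 6x + 24, we get f''(-6) = -12 < 0 ⇒ local maximum; f''(-2) = 12 > 0 ⇒ local minimum.
The local minimum is f(-2) = -31.

-2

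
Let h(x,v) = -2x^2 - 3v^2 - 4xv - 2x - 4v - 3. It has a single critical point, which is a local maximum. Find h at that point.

∂h/∂x = -4x - 4v - 2 = 0 and ∂h/∂v = -4x - 6v - 4 = 0, so (x, v) = (1/2, -1).
The Hessian has h_{xx} = -4, h_{vv} = -6, h_{xv} = -4, giving D = 8 > 0 with h_{xx} < 0, so the point is a local maximum.
h(1/2, -1) = -3/2.

-3/2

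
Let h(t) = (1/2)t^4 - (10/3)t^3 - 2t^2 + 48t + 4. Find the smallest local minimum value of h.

h'(t) = 2t^3 - 10t^2 - 4t + 48. Setting h'(t) = 0 gives t ∈ {-2, 3, 4}.
Since h''(t) = 6t^2 - 20t - 4, we get h''(-2) = 60 > 0 ⇒ local minimum; h''(3) = -10 < 0 ⇒ local maximum; h''(4) = 12 > 0 ⇒ local minimum.
The smallest local minimum is h(-2) = -196/3.

-196/3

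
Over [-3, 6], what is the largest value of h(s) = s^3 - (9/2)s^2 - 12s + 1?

15/2

Differentiating, h'(s) = 3s^2 - 9s - 12; which vanishes at s = -1 and s = 4.
Evaluating at the critical points and endpoints: h(-3) = -61/2; h(-1) = 15/2; h(4) = -55; h(6) = -17.
Hence the absolute maximum is 15/2 at s = -1.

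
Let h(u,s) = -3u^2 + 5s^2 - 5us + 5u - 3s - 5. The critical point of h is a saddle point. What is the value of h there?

-402/85

∂h/∂u = -6u - 5s + 5 = 0 and ∂h/∂s = -5u + 10s - 3 = 0, so (u, s) = (7/17, 43/85).
The Hessian has h_{uu} = -6, h_{ss} = 10, h_{us} = -5, giving D = -85 < 0, so the point is a saddle point.
h(7/17, 43/85) = -402/85.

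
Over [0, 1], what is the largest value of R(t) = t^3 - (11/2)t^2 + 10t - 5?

1/2

Differentiating, R'(t) = 3t^2 - 11t + 10; which has no zeros in [0, 1].
Candidates: R(0) = -5; R(1) = 1/2.
So the maximum is R(1) = 1/2.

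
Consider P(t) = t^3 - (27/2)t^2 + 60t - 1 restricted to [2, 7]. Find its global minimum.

The derivative is 3t^2 - 27t + 60, which vanishes at t = 4 and t = 5.
Candidates: P(2) = 73; P(4) = 87; P(5) = 173/2; P(7) = 201/2.
Hence the absolute minimum is 73 at t = 2.

73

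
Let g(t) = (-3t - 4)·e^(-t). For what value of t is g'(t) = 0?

g'(t) = (-3)·e^(-t) + (-3t - 4)·(-1)·e^(-t) = (3t + 1)·e^(-t). Since e^(-t) > 0, the only critical point is t = -1/3.
g''(-1/3) has the same sign as 3 > 0, so this is a local minimum.
g(-1/3) = (-3)·e^(1/3) ≈ -4.1868.

-1/3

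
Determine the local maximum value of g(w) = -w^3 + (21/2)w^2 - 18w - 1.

Critical points: g'(w) = -3w^2 + 21w - 18 vanishes at w = 1, 6.
Second-derivative test with g''(w) = -6w + 21: g''(1) = 15 > 0 ⇒ local minimum; g''(6) = -15 < 0 ⇒ local maximum.
So the local maximum value is g(6) = 53.

53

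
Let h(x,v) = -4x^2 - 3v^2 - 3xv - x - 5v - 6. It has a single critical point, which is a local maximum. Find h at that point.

-146/39

∂h/∂x = -8x - 3v - 1 = 0 and ∂h/∂v = -3x - 6v - 5 = 0, so (x, v) = (3/13, -37/39).
The Hessian has h_{xx} = -8, h_{vv} = -6, h_{xv} = -3, giving D = 39 > 0 with h_{xx} < 0, so the point is a local maximum.
h(3/13, -37/39) = -146/39.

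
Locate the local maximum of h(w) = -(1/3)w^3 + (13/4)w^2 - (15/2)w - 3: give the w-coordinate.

h'(w) = -w^2 + (13/2)w - 15/2 = 0 at w = 3/2, 5.
Since h''(w) = -2w + 13/2, we get h''(3/2) = 7/2 > 0 ⇒ local minimum; h''(5) = -7/2 < 0 ⇒ local maximum.
Thus h has its local maximum at w = 5, with value -11/12.

5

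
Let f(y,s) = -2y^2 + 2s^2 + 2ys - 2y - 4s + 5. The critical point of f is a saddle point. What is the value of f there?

∂f/∂y = -4y + 2s - 2 = 0 and ∂f/∂s = 2y + 4s - 4 = 0, so (y, s) = (0, 1).
The Hessian has f_{yy} = -4, f_{ss} = 4, f_{ys} = 2, giving D = -20 < 0, so the point is a saddle point.
f(0, 1) = 3.

3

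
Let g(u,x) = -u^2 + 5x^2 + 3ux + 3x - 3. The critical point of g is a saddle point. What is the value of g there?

-96/29

∂g/∂u = -2u + 3x = 0 and ∂g/∂x = 3u + 10x + 3 = 0, so (u, x) = (-9/29, -6/29).
The Hessian has g_{uu} = -2, g_{xx} = 10, g_{ux} = 3, giving D = -29 < 0, so the point is a saddle point.
g(-9/29, -6/29) = -96/29.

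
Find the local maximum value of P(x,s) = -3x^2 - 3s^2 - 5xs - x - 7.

∂P/∂x = -6x - 5s - 1 = 0 and ∂P/∂s = -5x - 6s = 0, so (x, s) = (-6/11, 5/11).
The Hessian has P_{xx} = -6, P_{ss} = -6, P_{xs} = -5, giving D = 11 > 0 with P_{xx} < 0, so the point is a local maximum.
P(-6/11, 5/11) = -74/11.

-74/11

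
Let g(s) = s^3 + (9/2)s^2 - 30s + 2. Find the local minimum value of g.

g'(s) = 3s^2 + 9s - 30 = 0 at s = -5, 2.
g''(s) = 6s + 9. g''(-5) = -21 < 0 ⇒ local maximum; g''(2) = 21 > 0 ⇒ local minimum.
So the local minimum value is g(2) = -32.

-32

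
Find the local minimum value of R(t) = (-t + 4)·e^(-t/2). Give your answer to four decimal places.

By the product rule, R'(t) = ((1/2)t - 3)·e^(-t/2). Since e^(-t/2) > 0, the only critical point is t = 6.
R''(6) has the same sign as 1/2 > 0, so this is a local minimum.
R(6) = (-2)·e^(-3) ≈ -0.0996.

-0.0996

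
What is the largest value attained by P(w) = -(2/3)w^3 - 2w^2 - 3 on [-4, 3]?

The derivative is -2w^2 - 4w, which vanishes at w = -2 and w = 0.
Candidates: P(-4) = 23/3,  P(-2) = -17/3,  P(0) = -3,  P(3) = -39.
The maximum over the interval is 23/3, attained at w = -4.

23/3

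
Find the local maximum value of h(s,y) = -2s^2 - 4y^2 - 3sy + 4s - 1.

41/23

∂h/∂s = -4s - 3y + 4 = 0 and ∂h/∂y = -3s - 8y = 0, so (s, y) = (32/23, -12/23).
The Hessian has h_{ss} = -4, h_{yy} = -8, h_{sy} = -3, giving D = 23 > 0 with h_{ss} < 0, so the point is a local maximum.
h(32/23, -12/23) = 41/23.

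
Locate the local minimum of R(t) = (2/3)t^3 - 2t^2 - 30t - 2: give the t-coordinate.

5

Critical points: R'(t) = 2t^2 - 4t - 30 vanishes at t = -3, 5.
Second-derivative test with R''(t) = 4t - 4: R''(-3) = -16 < 0 ⇒ local maximum; R''(5) = 16 > 0 ⇒ local minimum.
Thus R has its local minimum at t = 5, with value -356/3.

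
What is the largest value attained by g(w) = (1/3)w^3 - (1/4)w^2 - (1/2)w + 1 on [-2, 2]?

5/3

The derivative is w^2 - (1/2)w - 1/2, which vanishes at w = -1/2 and w = 1.
Evaluating at the critical points and endpoints: g(-2) = -5/3, g(-1/2) = 55/48, g(1) = 7/12, g(2) = 5/3.
So the maximum is g(2) = 5/3.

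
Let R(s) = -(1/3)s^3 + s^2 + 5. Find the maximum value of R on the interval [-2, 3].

35/3

Differentiating, R'(s) = -s^2 + 2s; which vanishes at s = 0 and s = 2.
Compare values at every candidate in [-2, 3]: R(-2) = 35/3; R(0) = 5; R(2) = 19/3; R(3) = 5.
The maximum over the interval is 35/3, attained at s = -2.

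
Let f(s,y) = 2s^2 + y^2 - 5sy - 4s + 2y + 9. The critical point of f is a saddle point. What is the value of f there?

∂f/∂s = 4s - 5y - 4 = 0 and ∂f/∂y = -5s + 2y + 2 = 0, so (s, y) = (2/17, -12/17).
The Hessian has f_{ss} = 4, f_{yy} = 2, f_{sy} = -5, giving D = -17 < 0, so the point is a saddle point.
f(2/17, -12/17) = 137/17.

137/17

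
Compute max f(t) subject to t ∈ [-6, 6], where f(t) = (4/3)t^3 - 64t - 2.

506/3

f'(t) = 4t^2 - 64, which vanishes at t = -4 and t = 4.
Compare values at every candidate in [-6, 6]: f(-6) = 94, f(-4) = 506/3, f(4) = -518/3, f(6) = -98.
Hence the absolute maximum is 506/3 at t = -4.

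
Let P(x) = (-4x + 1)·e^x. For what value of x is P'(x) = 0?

Differentiating with the product rule gives P'(x) = (-4x - 3)·e^x. Since e^x > 0, the only critical point is x = -3/4.
P''(-3/4) has the same sign as -4 < 0, so this is a local maximum.
P(-3/4) = (4)·e^(-3/4) ≈ 1.8895.

-3/4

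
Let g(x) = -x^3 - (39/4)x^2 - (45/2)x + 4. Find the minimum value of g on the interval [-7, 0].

g'(x) = -3x^2 - (39/2)x - 45/2, which vanishes at x = -5 and x = -3/2.
Compare values at every candidate in [-7, 0]: g(-7) = 107/4,  g(-5) = -9/4,  g(-3/2) = 307/16,  g(0) = 4.
So the minimum is g(-5) = -9/4.

-9/4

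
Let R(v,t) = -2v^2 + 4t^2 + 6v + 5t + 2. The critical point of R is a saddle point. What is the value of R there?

79/16

∂R/∂v = -4v + 6 = 0 and ∂R/∂t = 8t + 5 = 0, so (v, t) = (3/2, -5/8).
The Hessian has R_{vv} = -4, R_{tt} = 8, R_{vt} = 0, giving D = -32 < 0, so the point is a saddle point.
R(3/2, -5/8) = 79/16.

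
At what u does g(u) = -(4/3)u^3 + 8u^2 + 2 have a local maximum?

4

g'(u) = -4u^2 + 16u = 0 at u = 0, 4.
g''(u) = -8u + 16. g''(0) = 16 > 0 ⇒ local minimum; g''(4) = -16 < 0 ⇒ local maximum.
Thus g has its local maximum at u = 4, with value 134/3.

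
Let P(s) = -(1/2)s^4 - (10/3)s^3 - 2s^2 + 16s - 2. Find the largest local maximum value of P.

49/6

P'(s) = -2s^3 - 10s^2 - 4s + 16. Setting P'(s) = 0 gives s ∈ {-4, -2, 1}.
P''(s) = -6s^2 - 20s - 4. P''(-4) = -20 < 0 ⇒ local maximum; P''(-2) = 12 > 0 ⇒ local minimum; P''(1) = -30 < 0 ⇒ local maximum.
Thus P has its largest local maximum at s = 1, with value 49/6.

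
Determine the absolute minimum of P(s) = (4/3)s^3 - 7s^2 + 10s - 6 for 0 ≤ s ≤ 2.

Differentiating, P'(s) = 4s^2 - 14s + 10; whose only zero in [0, 2] is s = 1.
Candidates: P(0) = -6; P(1) = -5/3; P(2) = -10/3.
So the minimum is P(0) = -6.

-6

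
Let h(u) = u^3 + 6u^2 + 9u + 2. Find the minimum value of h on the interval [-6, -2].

-52

h'(u) = 3u^2 + 12u + 9, whose only zero in [-6, -2] is u = -3.
Evaluating at the critical points and endpoints: h(-6) = -52; h(-3) = 2; h(-2) = 0.
Hence the absolute minimum is -52 at u = -6.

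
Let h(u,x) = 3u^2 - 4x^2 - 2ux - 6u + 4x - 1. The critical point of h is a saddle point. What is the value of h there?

-49/13

∂h/∂u = 6u - 2x - 6 = 0 and ∂h/∂x = -2u - 8x + 4 = 0, so (u, x) = (14/13, 3/13).
The Hessian has h_{uu} = 6, h_{xx} = -8, h_{ux} = -2, giving D = -52 < 0, so the point is a saddle point.
h(14/13, 3/13) = -49/13.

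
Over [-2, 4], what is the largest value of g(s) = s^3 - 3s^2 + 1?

Differentiating, g'(s) = 3s^2 - 6s; which vanishes at s = 0 and s = 2.
Evaluating at the critical points and endpoints: g(-2) = -19,  g(0) = 1,  g(2) = -3,  g(4) = 17.
So the maximum is g(4) = 17.

17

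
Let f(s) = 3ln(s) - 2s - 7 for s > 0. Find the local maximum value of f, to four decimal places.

f'(s) = 3/s − 2 = 0 gives s = 3/2.
f''(s) = -3/s², which is negative for s > 0, so this is a local maximum.
f(3/2) = 3·ln(3/2) - 3 - 7 ≈ -8.7836.

-8.7836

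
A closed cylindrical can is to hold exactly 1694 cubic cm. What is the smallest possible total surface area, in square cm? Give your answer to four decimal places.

With radius r and height h, πr²h = 1694 so h = 1694/(πr²), and S(r) = 2πr² + 2πrh = 2πr² + 2·1694/r.
S'(r) = 4πr − 2·1694/r² = 0 ⇒ r³ = 1694/(2π), so r ≈ 6.4602 and h = 2r ≈ 12.9204.
S''(r) = 4π + 4·1694/r³ > 0, so this is the minimum; S ≈ 786.6656.

786.6656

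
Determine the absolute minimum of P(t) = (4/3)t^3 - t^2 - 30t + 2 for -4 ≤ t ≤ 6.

P'(t) = 4t^2 - 2t - 30, which vanishes at t = -5/2 and t = 3.
Candidates: P(-4) = 62/3, P(-5/2) = 599/12, P(3) = -61, P(6) = 74.
So the minimum is P(3) = -61.

-61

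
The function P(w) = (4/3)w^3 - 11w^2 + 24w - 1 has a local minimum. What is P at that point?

Critical points: P'(w) = 4w^2 - 22w + 24 vanishes at w = 3/2, 4.
Second-derivative test with P''(w) = 8w - 22: P''(3/2) = -10 < 0 ⇒ local maximum; P''(4) = 10 > 0 ⇒ local minimum.
So the local minimum value is P(4) = 13/3.

13/3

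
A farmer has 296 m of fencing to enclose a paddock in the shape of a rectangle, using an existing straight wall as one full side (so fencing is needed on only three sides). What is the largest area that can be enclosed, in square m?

Let the sides perpendicular to the wall have length x and the parallel side y, so 2x + y = 296 and the area is A = xy = x(296 − 2x).
A'(x) = 296 − 4x = 0 gives x = 74, and A''(x) = −4 < 0 confirms a maximum.
Then y = 296 − 2·74 = 148 and A = 10952.

10952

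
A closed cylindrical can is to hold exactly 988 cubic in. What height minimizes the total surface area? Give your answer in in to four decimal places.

With radius r and height h, πr²h = 988 so h = 988/(πr²), and S(r) = 2πr² + 2πrh = 2πr² + 2·988/r.
S'(r) = 4πr − 2·988/r² = 0 ⇒ r³ = 988/(2π), so r ≈ 5.3975 and h = 2r ≈ 10.7950.
S''(r) = 4π + 4·988/r³ > 0, so this is the minimum; S ≈ 549.1435.

10.7950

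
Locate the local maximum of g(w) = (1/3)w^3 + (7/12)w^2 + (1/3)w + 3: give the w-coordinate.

-2/3

g'(w) = w^2 + (7/6)w + 1/3 = 0 at w = -2/3, -1/2.
Second-derivative test with g''(w) = 2w + 7/6: g''(-2/3) = -1/6 < 0 ⇒ local maximum; g''(-1/2) = 1/6 > 0 ⇒ local minimum.
The local maximum is g(-2/3) = 238/81.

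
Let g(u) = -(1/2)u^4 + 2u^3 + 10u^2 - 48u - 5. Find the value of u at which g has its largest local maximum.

-3

Critical points: g'(u) = -2u^3 + 6u^2 + 20u - 48 vanishes at u = -3, 2, 4.
Second-derivative test with g''(u) = -6u^2 + 12u + 20: g''(-3) = -70 < 0 ⇒ local maximum; g''(2) = 20 > 0 ⇒ local minimum; g''(4) = -28 < 0 ⇒ local maximum.
So the largest local maximum value is g(-3) = 269/2.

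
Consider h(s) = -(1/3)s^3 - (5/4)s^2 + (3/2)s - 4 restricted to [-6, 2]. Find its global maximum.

The derivative is -s^2 - (5/2)s + 3/2, which vanishes at s = -3 and s = 1/2.
Candidates: h(-6) = 14,  h(-3) = -43/4,  h(1/2) = -173/48,  h(2) = -26/3.
The maximum over the interval is 14, attained at s = -6.

14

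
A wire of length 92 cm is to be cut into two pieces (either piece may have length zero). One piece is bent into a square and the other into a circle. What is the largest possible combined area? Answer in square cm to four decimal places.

Let x be the length used for the square. Square side x/4; circle radius (92−x)/(2π).
A(x) = (x/4)² + π·((92−x)/(2π))² = x²/16 + (92−x)²/(4π) for 0 ≤ x ≤ 92. A'(x) = x/8 − (92−x)/(2π) = 0 gives x = 4·92/(π+4) ≈ 51.5291.
A'' > 0, so the interior critical point is a minimum; the maximum is at an endpoint. A(0) = 673.5437 and A(92) = 529.0000, so the largest area is 673.5437.

673.5437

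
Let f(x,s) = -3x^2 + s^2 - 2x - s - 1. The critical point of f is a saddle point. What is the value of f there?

∂f/∂x = -6x - 2 = 0 and ∂f/∂s = 2s - 1 = 0, so (x, s) = (-1/3, 1/2).
The Hessian has f_{xx} = -6, f_{ss} = 2, f_{xs} = 0, giving D = -12 < 0, so the point is a saddle point.
f(-1/3, 1/2) = -11/12.

-11/12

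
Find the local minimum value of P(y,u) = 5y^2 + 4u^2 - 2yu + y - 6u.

-43/19

∂P/∂y = 10y - 2u + 1 = 0 and ∂P/∂u = -2y + 8u - 6 = 0, so (y, u) = (1/19, 29/38).
The Hessian has P_{yy} = 10, P_{uu} = 8, P_{yu} = -2, giving D = 76 > 0 with P_{yy} > 0, so the point is a local minimum.
P(1/19, 29/38) = -43/19.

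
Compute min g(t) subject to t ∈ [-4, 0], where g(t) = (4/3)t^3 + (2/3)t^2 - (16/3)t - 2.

g'(t) = 4t^2 + (4/3)t - 16/3, whose only zero in [-4, 0] is t = -4/3.
Evaluating at the critical points and endpoints: g(-4) = -166/3,  g(-4/3) = 254/81,  g(0) = -2.
Hence the absolute minimum is -166/3 at t = -4.

-166/3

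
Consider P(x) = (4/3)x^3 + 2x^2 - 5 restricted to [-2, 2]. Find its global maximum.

41/3

P'(x) = 4x^2 + 4x, which vanishes at x = -1 and x = 0.
Candidates: P(-2) = -23/3,  P(-1) = -13/3,  P(0) = -5,  P(2) = 41/3.
Hence the absolute maximum is 41/3 at x = 2.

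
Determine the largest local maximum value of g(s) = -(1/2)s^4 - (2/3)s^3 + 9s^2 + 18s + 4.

g'(s) = -2s^3 - 2s^2 + 18s + 18 = 0 at s = -3, -1, 3.
g''(s) = -6s^2 - 4s + 18. g''(-3) = -24 < 0 ⇒ local maximum; g''(-1) = 16 > 0 ⇒ local minimum; g''(3) = -48 < 0 ⇒ local maximum.
The largest local maximum is g(3) = 161/2.

161/2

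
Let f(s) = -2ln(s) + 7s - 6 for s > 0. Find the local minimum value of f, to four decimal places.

-1.4945

f'(s) = -2/s + 7 = 0 gives s = 2/7.
f''(s) = 2/s², which is positive for s > 0, so this is a local minimum.
f(2/7) = -2·ln(2/7) + 2 - 6 ≈ -1.4945.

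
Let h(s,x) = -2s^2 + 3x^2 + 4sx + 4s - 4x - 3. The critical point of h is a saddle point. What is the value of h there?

-1

∂h/∂s = -4s + 4x + 4 = 0 and ∂h/∂x = 4s + 6x - 4 = 0, so (s, x) = (1, 0).
The Hessian has h_{ss} = -4, h_{xx} = 6, h_{sx} = 4, giving D = -40 < 0, so the point is a saddle point.
h(1, 0) = -1.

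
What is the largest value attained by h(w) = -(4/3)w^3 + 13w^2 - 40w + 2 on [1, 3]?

-79/3

The derivative is -4w^2 + 26w - 40, whose only zero in [1, 3] is w = 5/2.
Evaluating at the critical points and endpoints: h(1) = -79/3; h(5/2) = -451/12; h(3) = -37.
Hence the absolute maximum is -79/3 at w = 1.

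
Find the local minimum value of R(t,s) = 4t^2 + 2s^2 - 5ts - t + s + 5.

∂R/∂t = 8t - 5s - 1 = 0 and ∂R/∂s = -5t + 4s + 1 = 0, so (t, s) = (-1/7, -3/7).
The Hessian has R_{tt} = 8, R_{ss} = 4, R_{ts} = -5, giving D = 7 > 0 with R_{tt} > 0, so the point is a local minimum.
R(-1/7, -3/7) = 34/7.

34/7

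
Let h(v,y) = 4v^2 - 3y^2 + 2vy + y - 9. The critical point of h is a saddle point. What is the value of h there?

-116/13

∂h/∂v = 8v + 2y = 0 and ∂h/∂y = 2v - 6y + 1 = 0, so (v, y) = (-1/26, 2/13).
The Hessian has h_{vv} = 8, h_{yy} = -6, h_{vy} = 2, giving D = -52 < 0, so the point is a saddle point.
h(-1/26, 2/13) = -116/13.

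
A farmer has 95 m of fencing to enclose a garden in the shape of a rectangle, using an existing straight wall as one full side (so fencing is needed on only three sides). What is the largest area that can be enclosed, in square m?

9025/8

Let the sides perpendicular to the wall have length x and the parallel side y, so 2x + y = 95 and the area is A = xy = x(95 − 2x).
A'(x) = 95 − 4x = 0 gives x = 95/4, and A''(x) = −4 < 0 confirms a maximum.
Then y = 95 − 2·95/4 = 95/2 and A = 9025/8.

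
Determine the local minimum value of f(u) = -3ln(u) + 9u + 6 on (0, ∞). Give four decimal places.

f'(u) = -3/u + 9 = 0 gives u = 1/3.
f''(u) = 3/u², which is positive for u > 0, so this is a local minimum.
f(1/3) = -3·ln(1/3) + 3 + 6 ≈ 12.2958.

12.2958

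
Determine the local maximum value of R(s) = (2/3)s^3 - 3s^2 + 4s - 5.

R'(s) = 2s^2 - 6s + 4 = 0 at s = 1, 2.
Since R''(s) = 4s - 6, we get R''(1) = -2 < 0 ⇒ local maximum; R''(2) = 2 > 0 ⇒ local minimum.
The local maximum is R(1) = -10/3.

-10/3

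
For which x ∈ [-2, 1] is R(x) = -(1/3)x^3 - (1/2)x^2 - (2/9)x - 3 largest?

R'(x) = -x^2 - x - 2/9, which vanishes at x = -2/3 and x = -1/3.
Compare values at every candidate in [-2, 1]: R(-2) = -17/9, R(-2/3) = -241/81, R(-1/3) = -481/162, R(1) = -73/18.
Hence the absolute maximum is -17/9 at x = -2.

-2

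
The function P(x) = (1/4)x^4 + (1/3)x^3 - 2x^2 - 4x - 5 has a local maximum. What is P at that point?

Critical points: P'(x) = x^3 + x^2 - 4x - 4 vanishes at x = -2, -1, 2.
Since P''(x) = 3x^2 + 2x - 4, we get P''(-2) = 4 > 0 ⇒ local minimum; P''(-1) = -3 < 0 ⇒ local maximum; P''(2) = 12 > 0 ⇒ local minimum.
The local maximum is P(-1) = -37/12.

-37/12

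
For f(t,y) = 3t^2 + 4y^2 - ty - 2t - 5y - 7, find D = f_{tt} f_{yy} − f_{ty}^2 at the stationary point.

∂f/∂t = 6t - y - 2 = 0 and ∂f/∂y = -t + 8y - 5 = 0, so (t, y) = (21/47, 32/47).
The Hessian has f_{tt} = 6, f_{yy} = 8, f_{ty} = -1, giving D = 47 > 0 with f_{tt} > 0, so the point is a local minimum.
D = (6)·(8) − (-1)^2 = 47.

47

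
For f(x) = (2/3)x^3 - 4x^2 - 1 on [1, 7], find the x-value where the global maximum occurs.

7

The derivative is 2x^2 - 8x, whose only zero in [1, 7] is x = 4.
Evaluating at the critical points and endpoints: f(1) = -13/3,  f(4) = -67/3,  f(7) = 95/3.
The maximum over the interval is 95/3, attained at x = 7.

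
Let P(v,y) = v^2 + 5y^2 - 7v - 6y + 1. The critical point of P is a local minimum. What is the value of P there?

-261/20

∂P/∂v = 2v - 7 = 0 and ∂P/∂y = 10y - 6 = 0, so (v, y) = (7/2, 3/5).
The Hessian has P_{vv} = 2, P_{yy} = 10, P_{vy} = 0, giving D = 20 > 0 with P_{vv} > 0, so the point is a local minimum.
P(7/2, 3/5) = -261/20.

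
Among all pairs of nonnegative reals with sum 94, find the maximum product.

With x + y = 94, the product is P(x) = x(94 − x).
P'(x) = 94 − 2x = 0 gives x = 47; P'' = −2 < 0, so this is the maximum.
P = 47·47 = 2209.

2209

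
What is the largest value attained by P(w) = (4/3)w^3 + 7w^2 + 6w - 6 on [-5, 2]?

134/3

The derivative is 4w^2 + 14w + 6, which vanishes at w = -3 and w = -1/2.
Compare values at every candidate in [-5, 2]: P(-5) = -83/3; P(-3) = 3; P(-1/2) = -89/12; P(2) = 134/3.
So the maximum is P(2) = 134/3.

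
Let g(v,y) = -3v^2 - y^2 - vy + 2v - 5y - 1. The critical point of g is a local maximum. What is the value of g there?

78/11

∂g/∂v = -6v - y + 2 = 0 and ∂g/∂y = -v - 2y - 5 = 0, so (v, y) = (9/11, -32/11).
The Hessian has g_{vv} = -6, g_{yy} = -2, g_{vy} = -1, giving D = 11 > 0 with g_{vv} < 0, so the point is a local maximum.
g(9/11, -32/11) = 78/11.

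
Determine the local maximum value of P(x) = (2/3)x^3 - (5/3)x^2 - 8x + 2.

P'(x) = 2x^2 - (10/3)x - 8 = 0 at x = -4/3, 3.
Since P''(x) = 4x - 10/3, we get P''(-4/3) = -26/3 < 0 ⇒ local maximum; P''(3) = 26/3 > 0 ⇒ local minimum.
Thus P has its local maximum at x = -4/3, with value 658/81.

658/81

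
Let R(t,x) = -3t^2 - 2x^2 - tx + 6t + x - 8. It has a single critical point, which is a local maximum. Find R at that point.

-5

∂R/∂t = -6t - x + 6 = 0 and ∂R/∂x = -t - 4x + 1 = 0, so (t, x) = (1, 0).
The Hessian has R_{tt} = -6, R_{xx} = -4, R_{tx} = -1, giving D = 23 > 0 with R_{tt} < 0, so the point is a local maximum.
R(1, 0) = -5.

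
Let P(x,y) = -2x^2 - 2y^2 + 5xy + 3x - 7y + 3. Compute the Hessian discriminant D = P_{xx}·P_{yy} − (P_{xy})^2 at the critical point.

∂P/∂x = -4x + 5y + 3 = 0 and ∂P/∂y = 5x - 4y - 7 = 0, so (x, y) = (23/9, 13/9).
The Hessian has P_{xx} = -4, P_{yy} = -4, P_{xy} = 5, giving D = -9 < 0, so the point is a saddle point.
D = (-4)·(-4) − (5)^2 = -9.

-9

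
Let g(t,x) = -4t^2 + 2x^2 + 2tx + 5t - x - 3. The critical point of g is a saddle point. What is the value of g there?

∂g/∂t = -8t + 2x + 5 = 0 and ∂g/∂x = 2t + 4x - 1 = 0, so (t, x) = (11/18, -1/18).
The Hessian has g_{tt} = -8, g_{xx} = 4, g_{tx} = 2, giving D = -36 < 0, so the point is a saddle point.
g(11/18, -1/18) = -13/9.

-13/9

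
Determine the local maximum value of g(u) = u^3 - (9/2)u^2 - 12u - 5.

3/2

Critical points: g'(u) = 3u^2 - 9u - 12 vanishes at u = -1, 4.
g''(u) = 6u - 9. g''(-1) = -15 < 0 ⇒ local maximum; g''(4) = 15 > 0 ⇒ local minimum.
Thus g has its local maximum at u = -1, with value 3/2.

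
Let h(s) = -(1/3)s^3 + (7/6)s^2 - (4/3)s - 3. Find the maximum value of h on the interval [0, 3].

h'(s) = -s^2 + (7/3)s - 4/3, which vanishes at s = 1 and s = 4/3.
Evaluating at the critical points and endpoints: h(0) = -3, h(1) = -7/2, h(4/3) = -283/81, h(3) = -11/2.
Hence the absolute maximum is -3 at s = 0.

-3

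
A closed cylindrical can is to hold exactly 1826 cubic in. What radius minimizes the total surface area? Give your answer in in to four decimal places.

With radius r and height h, πr²h = 1826 so h = 1826/(πr²), and S(r) = 2πr² + 2πrh = 2πr² + 2·1826/r.
S'(r) = 4πr − 2·1826/r² = 0 ⇒ r³ = 1826/(2π), so r ≈ 6.6238 and h = 2r ≈ 13.2476.
S''(r) = 4π + 4·1826/r³ > 0, so this is the minimum; S ≈ 827.0182.

6.6238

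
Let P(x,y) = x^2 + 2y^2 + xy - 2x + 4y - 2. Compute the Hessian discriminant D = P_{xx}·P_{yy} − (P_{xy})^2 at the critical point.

∂P/∂x = 2x + y - 2 = 0 and ∂P/∂y = x + 4y + 4 = 0, so (x, y) = (12/7, -10/7).
The Hessian has P_{xx} = 2, P_{yy} = 4, P_{xy} = 1, giving D = 7 > 0 with P_{xx} > 0, so the point is a local minimum.
D = (2)·(4) − (1)^2 = 7.

7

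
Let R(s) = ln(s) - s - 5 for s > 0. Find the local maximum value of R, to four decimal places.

-6.0000

R'(s) = 1/s − 1 = 0 gives s = 1.
R''(s) = -1/s², which is negative for s > 0, so this is a local maximum.
R(1) = 1·ln(1) - 1 - 5 ≈ -6.0000.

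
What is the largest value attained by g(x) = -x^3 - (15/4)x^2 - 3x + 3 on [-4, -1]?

19

g'(x) = -3x^2 - (15/2)x - 3, whose only zero in [-4, -1] is x = -2.
Candidates: g(-4) = 19; g(-2) = 2; g(-1) = 13/4.
The maximum over the interval is 19, attained at x = -4.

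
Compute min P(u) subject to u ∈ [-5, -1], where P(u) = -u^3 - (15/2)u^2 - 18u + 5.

P'(u) = -3u^2 - 15u - 18, which vanishes at u = -3 and u = -2.
Candidates: P(-5) = 65/2,  P(-3) = 37/2,  P(-2) = 19,  P(-1) = 33/2.
So the minimum is P(-1) = 33/2.

33/2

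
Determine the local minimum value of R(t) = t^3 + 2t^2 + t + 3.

R'(t) = 3t^2 + 4t + 1 = 0 at t = -1, -1/3.
R''(t) = 6t + 4. R''(-1) = -2 < 0 ⇒ local maximum; R''(-1/3) = 2 > 0 ⇒ local minimum.
The local minimum is R(-1/3) = 77/27.

77/27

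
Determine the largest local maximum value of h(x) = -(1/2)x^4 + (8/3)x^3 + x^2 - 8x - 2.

h'(x) = -2x^3 + 8x^2 + 2x - 8. Setting h'(x) = 0 gives x ∈ {-1, 1, 4}.
Since h''(x) = -6x^2 + 16x + 2, we get h''(-1) = -20 < 0 ⇒ local maximum; h''(1) = 12 > 0 ⇒ local minimum; h''(4) = -30 < 0 ⇒ local maximum.
The largest local maximum is h(4) = 74/3.

74/3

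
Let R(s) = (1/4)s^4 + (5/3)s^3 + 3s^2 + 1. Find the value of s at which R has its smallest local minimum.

R'(s) = s^3 + 5s^2 + 6s. Setting R'(s) = 0 gives s ∈ {-3, -2, 0}.
R''(s) = 3s^2 + 10s + 6. R''(-3) = 3 > 0 ⇒ local minimum; R''(-2) = -2 < 0 ⇒ local maximum; R''(0) = 6 > 0 ⇒ local minimum.
Thus R has its smallest local minimum at s = 0, with value 1.

0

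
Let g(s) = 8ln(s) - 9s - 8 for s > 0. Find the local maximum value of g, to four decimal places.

g'(s) = 8/s − 9 = 0 gives s = 8/9.
g''(s) = -8/s², which is negative for s > 0, so this is a local maximum.
g(8/9) = 8·ln(8/9) - 8 - 8 ≈ -16.9423.

-16.9423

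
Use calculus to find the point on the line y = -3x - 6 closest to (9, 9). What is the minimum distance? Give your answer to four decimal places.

Minimize D(x)^2 = (x - 9)^2 + (-3x - 15)^2.
d/dx[D^2] = 2(x - 9) + 2·(-3)·(-3x - 15) = 0 ⇒ x = -18/5.
Then y = 24/5 and the distance is √(882/5) ≈ 13.2816.

13.2816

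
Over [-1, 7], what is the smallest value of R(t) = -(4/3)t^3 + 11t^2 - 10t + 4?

19/12

R'(t) = -4t^2 + 22t - 10, which vanishes at t = 1/2 and t = 5.
Compare values at every candidate in [-1, 7]: R(-1) = 79/3; R(1/2) = 19/12; R(5) = 187/3; R(7) = 47/3.
The minimum over the interval is 19/12, attained at t = 1/2.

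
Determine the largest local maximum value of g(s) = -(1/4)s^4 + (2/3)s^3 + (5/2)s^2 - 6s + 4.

Critical points: g'(s) = -s^3 + 2s^2 + 5s - 6 vanishes at s = -2, 1, 3.
Since g''(s) = -3s^2 + 4s + 5, we get g''(-2) = -15 < 0 ⇒ local maximum; g''(1) = 6 > 0 ⇒ local minimum; g''(3) = -10 < 0 ⇒ local maximum.
Thus g has its largest local maximum at s = -2, with value 50/3.

50/3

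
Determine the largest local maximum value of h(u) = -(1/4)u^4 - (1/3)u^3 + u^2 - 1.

5/3

Critical points: h'(u) = -u^3 - u^2 + 2u vanishes at u = -2, 0, 1.
Since h''(u) = -3u^2 - 2u + 2, we get h''(-2) = -6 < 0 ⇒ local maximum; h''(0) = 2 > 0 ⇒ local minimum; h''(1) = -3 < 0 ⇒ local maximum.
So the largest local maximum value is h(-2) = 5/3.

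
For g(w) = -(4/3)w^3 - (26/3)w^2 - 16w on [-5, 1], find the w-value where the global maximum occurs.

-5

Differentiating, g'(w) = -4w^2 - (52/3)w - 16; which vanishes at w = -3 and w = -4/3.
Compare values at every candidate in [-5, 1]: g(-5) = 30, g(-3) = 6, g(-4/3) = 736/81, g(1) = -26.
So the maximum is g(-5) = 30.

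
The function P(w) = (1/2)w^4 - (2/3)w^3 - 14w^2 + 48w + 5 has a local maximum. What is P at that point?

P'(w) = 2w^3 - 2w^2 - 28w + 48 = 0 at w = -4, 2, 3.
Second-derivative test with P''(w) = 6w^2 - 4w - 28: P''(-4) = 84 > 0 ⇒ local minimum; P''(2) = -12 < 0 ⇒ local maximum; P''(3) = 14 > 0 ⇒ local minimum.
The local maximum is P(2) = 143/3.

143/3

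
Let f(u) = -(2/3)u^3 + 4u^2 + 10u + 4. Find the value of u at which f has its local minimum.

-1

f'(u) = -2u^2 + 8u + 10. Setting f'(u) = 0 gives u ∈ {-1, 5}.
Second-derivative test with f''(u) = -4u + 8: f''(-1) = 12 > 0 ⇒ local minimum; f''(5) = -12 < 0 ⇒ local maximum.
Thus f has its local minimum at u = -1, with value -4/3.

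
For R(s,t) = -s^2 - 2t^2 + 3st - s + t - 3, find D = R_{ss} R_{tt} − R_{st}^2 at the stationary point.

∂R/∂s = -2s + 3t - 1 = 0 and ∂R/∂t = 3s - 4t + 1 = 0, so (s, t) = (1, 1).
The Hessian has R_{ss} = -2, R_{tt} = -4, R_{st} = 3, giving D = -1 < 0, so the point is a saddle point.
D = (-2)·(-4) − (3)^2 = -1.

-1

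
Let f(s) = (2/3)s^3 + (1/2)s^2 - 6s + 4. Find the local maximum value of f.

f'(s) = 2s^2 + s - 6. Setting f'(s) = 0 gives s ∈ {-2, 3/2}.
f''(s) = 4s + 1. f''(-2) = -7 < 0 ⇒ local maximum; f''(3/2) = 7 > 0 ⇒ local minimum.
Thus f has its local maximum at s = -2, with value 38/3.

38/3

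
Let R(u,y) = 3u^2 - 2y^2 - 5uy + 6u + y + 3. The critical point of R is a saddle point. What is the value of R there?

∂R/∂u = 6u - 5y + 6 = 0 and ∂R/∂y = -5u - 4y + 1 = 0, so (u, y) = (-19/49, 36/49).
The Hessian has R_{uu} = 6, R_{yy} = -4, R_{uy} = -5, giving D = -49 < 0, so the point is a saddle point.
R(-19/49, 36/49) = 108/49.

108/49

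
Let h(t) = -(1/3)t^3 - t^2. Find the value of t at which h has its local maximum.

0

h'(t) = -t^2 - 2t = 0 at t = -2, 0.
Since h''(t) = -2t - 2, we get h''(-2) = 2 > 0 ⇒ local minimum; h''(0) = -2 < 0 ⇒ local maximum.
The local maximum is h(0) = 0.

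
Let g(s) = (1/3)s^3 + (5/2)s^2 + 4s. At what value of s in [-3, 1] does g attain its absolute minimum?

The derivative is s^2 + 5s + 4, whose only zero in [-3, 1] is s = -1.
Compare values at every candidate in [-3, 1]: g(-3) = 3/2; g(-1) = -11/6; g(1) = 41/6.
Hence the absolute minimum is -11/6 at s = -1.

-1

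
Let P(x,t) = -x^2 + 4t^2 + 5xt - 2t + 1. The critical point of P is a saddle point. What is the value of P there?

∂P/∂x = -2x + 5t = 0 and ∂P/∂t = 5x + 8t - 2 = 0, so (x, t) = (10/41, 4/41).
The Hessian has P_{xx} = -2, P_{tt} = 8, P_{xt} = 5, giving D = -41 < 0, so the point is a saddle point.
P(10/41, 4/41) = 37/41.

37/41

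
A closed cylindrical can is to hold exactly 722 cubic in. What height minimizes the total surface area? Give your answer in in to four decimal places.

With radius r and height h, πr²h = 722 so h = 722/(πr²), and S(r) = 2πr² + 2πrh = 2πr² + 2·722/r.
S'(r) = 4πr − 2·722/r² = 0 ⇒ r³ = 722/(2π), so r ≈ 4.8617 and h = 2r ≈ 9.7233.
S''(r) = 4π + 4·722/r³ > 0, so this is the minimum; S ≈ 445.5256.

9.7233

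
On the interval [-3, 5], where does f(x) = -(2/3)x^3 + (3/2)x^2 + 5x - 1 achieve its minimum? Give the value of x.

f'(x) = -2x^2 + 3x + 5, which vanishes at x = -1 and x = 5/2.
Candidates: f(-3) = 31/2,  f(-1) = -23/6,  f(5/2) = 251/24,  f(5) = -131/6.
The minimum over the interval is -131/6, attained at x = 5.

5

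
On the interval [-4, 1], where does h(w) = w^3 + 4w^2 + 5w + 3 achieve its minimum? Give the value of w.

Differentiating, h'(w) = 3w^2 + 8w + 5; which vanishes at w = -5/3 and w = -1.
Compare values at every candidate in [-4, 1]: h(-4) = -17,  h(-5/3) = 31/27,  h(-1) = 1,  h(1) = 13.
Hence the absolute minimum is -17 at w = -4.

-4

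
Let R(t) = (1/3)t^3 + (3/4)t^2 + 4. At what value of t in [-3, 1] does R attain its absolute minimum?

-3

Differentiating, R'(t) = t^2 + (3/2)t; which vanishes at t = -3/2 and t = 0.
Compare values at every candidate in [-3, 1]: R(-3) = 7/4; R(-3/2) = 73/16; R(0) = 4; R(1) = 61/12.
Hence the absolute minimum is 7/4 at t = -3.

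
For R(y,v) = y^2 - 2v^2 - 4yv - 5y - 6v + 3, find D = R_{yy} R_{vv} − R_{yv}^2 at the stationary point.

∂R/∂y = 2y - 4v - 5 = 0 and ∂R/∂v = -4y - 4v - 6 = 0, so (y, v) = (-1/6, -4/3).
The Hessian has R_{yy} = 2, R_{vv} = -4, R_{yv} = -4, giving D = -24 < 0, so the point is a saddle point.
D = (2)·(-4) − (-4)^2 = -24.

-24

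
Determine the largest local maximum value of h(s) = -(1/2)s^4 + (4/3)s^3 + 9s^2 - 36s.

225/2

Critical points: h'(s) = -2s^3 + 4s^2 + 18s - 36 vanishes at s = -3, 2, 3.
Second-derivative test with h''(s) = -6s^2 + 8s + 18: h''(-3) = -60 < 0 ⇒ local maximum; h''(2) = 10 > 0 ⇒ local minimum; h''(3) = -12 < 0 ⇒ local maximum.
So the largest local maximum value is h(-3) = 225/2.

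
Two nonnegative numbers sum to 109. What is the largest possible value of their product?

With x + y = 109, the product is P(x) = x(109 − x).
P'(x) = 109 − 2x = 0 gives x = 109/2; P'' = −2 < 0, so this is the maximum.
P = 109/2·109/2 = 11881/4.

11881/4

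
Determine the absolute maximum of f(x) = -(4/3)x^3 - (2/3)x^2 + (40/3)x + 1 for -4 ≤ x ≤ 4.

67/3

The derivative is -4x^2 - (4/3)x + 40/3, which vanishes at x = -2 and x = 5/3.
Candidates: f(-4) = 67/3; f(-2) = -53/3; f(5/3) = 1231/81; f(4) = -125/3.
Hence the absolute maximum is 67/3 at x = -4.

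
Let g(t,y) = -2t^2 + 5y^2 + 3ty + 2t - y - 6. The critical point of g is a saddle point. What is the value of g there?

∂g/∂t = -4t + 3y + 2 = 0 and ∂g/∂y = 3t + 10y - 1 = 0, so (t, y) = (23/49, -2/49).
The Hessian has g_{tt} = -4, g_{yy} = 10, g_{ty} = 3, giving D = -49 < 0, so the point is a saddle point.
g(23/49, -2/49) = -270/49.

-270/49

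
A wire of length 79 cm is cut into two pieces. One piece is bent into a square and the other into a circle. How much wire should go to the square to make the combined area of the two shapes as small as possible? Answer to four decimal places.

44.2478

Let x be the length used for the square. Square side x/4; circle radius (79−x)/(2π).
A(x) = (x/4)² + π·((79−x)/(2π))² = x²/16 + (79−x)²/(4π) for 0 ≤ x ≤ 79. A'(x) = x/8 − (79−x)/(2π) = 0 gives x = 4·79/(π+4) ≈ 44.2478.
A'' = 1/8 + 1/(2π) > 0, so this gives the minimum combined area; x ≈ 44.2478 cm to the square.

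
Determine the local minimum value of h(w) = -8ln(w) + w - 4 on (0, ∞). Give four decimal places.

h'(w) = -8/w + 1 = 0 gives w = 8.
h''(w) = 8/w², which is positive for w > 0, so this is a local minimum.
h(8) = -8·ln(8) + 8 - 4 ≈ -12.6355.

-12.6355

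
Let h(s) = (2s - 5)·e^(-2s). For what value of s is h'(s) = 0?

Differentiating with the product rule gives h'(s) = (-4s + 12)·e^(-2s). Since e^(-2s) > 0, the only critical point is s = 3.
h''(3) has the same sign as -4 < 0, so this is a local maximum.
h(3) = (1)·e^(-6) ≈ 0.0025.

3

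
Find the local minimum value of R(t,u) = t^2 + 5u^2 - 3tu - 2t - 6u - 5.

-147/11

∂R/∂t = 2t - 3u - 2 = 0 and ∂R/∂u = -3t + 10u - 6 = 0, so (t, u) = (38/11, 18/11).
The Hessian has R_{tt} = 2, R_{uu} = 10, R_{tu} = -3, giving D = 11 > 0 with R_{tt} > 0, so the point is a local minimum.
R(38/11, 18/11) = -147/11.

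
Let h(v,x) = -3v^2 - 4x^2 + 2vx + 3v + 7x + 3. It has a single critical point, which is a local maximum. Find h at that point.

∂h/∂v = -6v + 2x + 3 = 0 and ∂h/∂x = 2v - 8x + 7 = 0, so (v, x) = (19/22, 12/11).
The Hessian has h_{vv} = -6, h_{xx} = -8, h_{vx} = 2, giving D = 44 > 0 with h_{vv} < 0, so the point is a local maximum.
h(19/22, 12/11) = 357/44.

357/44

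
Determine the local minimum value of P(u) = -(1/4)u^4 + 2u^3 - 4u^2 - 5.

Critical points: P'(u) = -u^3 + 6u^2 - 8u vanishes at u = 0, 2, 4.
Second-derivative test with P''(u) = -3u^2 + 12u - 8: P''(0) = -8 < 0 ⇒ local maximum; P''(2) = 4 > 0 ⇒ local minimum; P''(4) = -8 < 0 ⇒ local maximum.
The local minimum is P(2) = -9.

-9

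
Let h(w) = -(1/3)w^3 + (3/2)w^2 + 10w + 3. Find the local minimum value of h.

-25/3

h'(w) = -w^2 + 3w + 10. Setting h'(w) = 0 gives w ∈ {-2, 5}.
h''(w) = -2w + 3. h''(-2) = 7 > 0 ⇒ local minimum; h''(5) = -7 < 0 ⇒ local maximum.
Thus h has its local minimum at w = -2, with value -25/3.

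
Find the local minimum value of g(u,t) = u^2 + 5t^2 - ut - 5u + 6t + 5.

∂g/∂u = 2u - t - 5 = 0 and ∂g/∂t = -u + 10t + 6 = 0, so (u, t) = (44/19, -7/19).
The Hessian has g_{uu} = 2, g_{tt} = 10, g_{ut} = -1, giving D = 19 > 0 with g_{uu} > 0, so the point is a local minimum.
g(44/19, -7/19) = -36/19.

-36/19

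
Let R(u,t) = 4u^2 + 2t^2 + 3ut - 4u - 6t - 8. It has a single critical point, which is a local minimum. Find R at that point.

∂R/∂u = 8u + 3t - 4 = 0 and ∂R/∂t = 3u + 4t - 6 = 0, so (u, t) = (-2/23, 36/23).
The Hessian has R_{uu} = 8, R_{tt} = 4, R_{ut} = 3, giving D = 23 > 0 with R_{uu} > 0, so the point is a local minimum.
R(-2/23, 36/23) = -288/23.

-288/23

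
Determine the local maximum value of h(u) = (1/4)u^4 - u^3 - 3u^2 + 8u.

h'(u) = u^3 - 3u^2 - 6u + 8. Setting h'(u) = 0 gives u ∈ {-2, 1, 4}.
Since h''(u) = 3u^2 - 6u - 6, we get h''(-2) = 18 > 0 ⇒ local minimum; h''(1) = -9 < 0 ⇒ local maximum; h''(4) = 18 > 0 ⇒ local minimum.
So the local maximum value is h(1) = 17/4.

17/4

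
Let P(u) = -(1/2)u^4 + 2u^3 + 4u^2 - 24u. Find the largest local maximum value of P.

P'(u) = -2u^3 + 6u^2 + 8u - 24. Setting P'(u) = 0 gives u ∈ {-2, 2, 3}.
Second-derivative test with P''(u) = -6u^2 + 12u + 8: P''(-2) = -40 < 0 ⇒ local maximum; P''(2) = 8 > 0 ⇒ local minimum; P''(3) = -10 < 0 ⇒ local maximum.
So the largest local maximum value is P(-2) = 40.

40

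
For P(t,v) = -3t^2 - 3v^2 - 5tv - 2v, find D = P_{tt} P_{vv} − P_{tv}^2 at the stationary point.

11

∂P/∂t = -6t - 5v = 0 and ∂P/∂v = -5t - 6v - 2 = 0, so (t, v) = (10/11, -12/11).
The Hessian has P_{tt} = -6, P_{vv} = -6, P_{tv} = -5, giving D = 11 > 0 with P_{tt} < 0, so the point is a local maximum.
D = (-6)·(-6) − (-5)^2 = 11.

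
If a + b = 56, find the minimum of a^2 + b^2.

With a + b = 56, a^2 + b^2 = a^2 + (56 − a)^2.
The derivative 2a − 2(56 − a) = 4a − 112 vanishes at a = 28; second derivative 4 > 0, a minimum.
The minimum is 2·(28)^2 = 1568.

1568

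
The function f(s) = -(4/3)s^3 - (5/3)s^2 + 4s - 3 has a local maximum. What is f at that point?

-119/81

f'(s) = -4s^2 - (10/3)s + 4 = 0 at s = -3/2, 2/3.
Since f''(s) = -8s - 10/3, we get f''(-3/2) = 26/3 > 0 ⇒ local minimum; f''(2/3) = -26/3 < 0 ⇒ local maximum.
The local maximum is f(2/3) = -119/81.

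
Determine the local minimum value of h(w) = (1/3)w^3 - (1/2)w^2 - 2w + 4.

2/3

h'(w) = w^2 - w - 2. Setting h'(w) = 0 gives w ∈ {-1, 2}.
Since h''(w) = 2w - 1, we get h''(-1) = -3 < 0 ⇒ local maximum; h''(2) = 3 > 0 ⇒ local minimum.
Thus h has its local minimum at w = 2, with value 2/3.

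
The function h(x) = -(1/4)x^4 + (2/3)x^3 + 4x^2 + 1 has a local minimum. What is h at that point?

Critical points: h'(x) = -x^3 + 2x^2 + 8x vanishes at x = -2, 0, 4.
Since h''(x) = -3x^2 + 4x + 8, we get h''(-2) = -12 < 0 ⇒ local maximum; h''(0) = 8 > 0 ⇒ local minimum; h''(4) = -24 < 0 ⇒ local maximum.
Thus h has its local minimum at x = 0, with value 1.

1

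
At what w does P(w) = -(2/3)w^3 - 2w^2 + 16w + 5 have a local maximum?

2

P'(w) = -2w^2 - 4w + 16 = 0 at w = -4, 2.
P''(w) = -4w - 4. P''(-4) = 12 > 0 ⇒ local minimum; P''(2) = -12 < 0 ⇒ local maximum.
So the local maximum value is P(2) = 71/3.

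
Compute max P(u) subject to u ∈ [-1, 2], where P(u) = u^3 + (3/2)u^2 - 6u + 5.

Differentiating, P'(u) = 3u^2 + 3u - 6; whose only zero in [-1, 2] is u = 1.
Compare values at every candidate in [-1, 2]: P(-1) = 23/2, P(1) = 3/2, P(2) = 7.
So the maximum is P(-1) = 23/2.

23/2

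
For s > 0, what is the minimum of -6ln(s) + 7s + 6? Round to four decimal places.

h'(s) = -6/s + 7 = 0 gives s = 6/7.
h''(s) = 6/s², which is positive for s > 0, so this is a local minimum.
h(6/7) = -6·ln(6/7) + 6 + 6 ≈ 12.9249.

12.9249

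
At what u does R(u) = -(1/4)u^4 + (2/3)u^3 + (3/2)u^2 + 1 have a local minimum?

Critical points: R'(u) = -u^3 + 2u^2 + 3u vanishes at u = -1, 0, 3.
Since R''(u) = -3u^2 + 4u + 3, we get R''(-1) = -4 < 0 ⇒ local maximum; R''(0) = 3 > 0 ⇒ local minimum; R''(3) = -12 < 0 ⇒ local maximum.
The local minimum is R(0) = 1.

0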